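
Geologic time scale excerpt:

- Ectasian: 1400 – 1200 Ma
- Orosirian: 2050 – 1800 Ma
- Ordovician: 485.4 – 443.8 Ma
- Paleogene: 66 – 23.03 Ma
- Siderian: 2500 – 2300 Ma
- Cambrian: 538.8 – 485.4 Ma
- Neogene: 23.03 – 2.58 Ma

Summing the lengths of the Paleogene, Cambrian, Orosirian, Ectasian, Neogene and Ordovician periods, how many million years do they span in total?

608.42 million years

Each duration: Paleogene = 42.97; Cambrian = 53.4; Orosirian = 250; Ectasian = 200; Neogene = 20.45; Ordovician = 41.6.
Sum: 42.97 + 53.4 + 250 + 200 + 20.45 + 41.6 = 608.42 Myr.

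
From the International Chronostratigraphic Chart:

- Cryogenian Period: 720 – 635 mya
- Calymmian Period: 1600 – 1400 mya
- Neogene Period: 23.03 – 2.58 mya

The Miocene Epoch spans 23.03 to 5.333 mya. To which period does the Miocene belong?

The Miocene (23.03–5.333 Ma) lies entirely within 23.03–2.58 Ma, the Neogene Period.

Neogene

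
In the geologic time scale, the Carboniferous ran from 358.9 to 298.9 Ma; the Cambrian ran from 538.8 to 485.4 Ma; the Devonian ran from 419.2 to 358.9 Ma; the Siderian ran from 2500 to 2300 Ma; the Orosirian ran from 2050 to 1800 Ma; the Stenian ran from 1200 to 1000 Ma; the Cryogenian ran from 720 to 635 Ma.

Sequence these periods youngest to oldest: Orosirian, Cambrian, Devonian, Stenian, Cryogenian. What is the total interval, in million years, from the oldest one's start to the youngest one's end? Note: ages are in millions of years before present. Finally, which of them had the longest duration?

Devonian, Cambrian, Cryogenian, Stenian, Orosirian; total span 1691.1 Myr; longest is Orosirian

Start ages (Ma): Orosirian 2050, Stenian 1200, Cryogenian 720, Cambrian 538.8, Devonian 419.2.
Ordered youngest to oldest: Devonian, Cambrian, Cryogenian, Stenian, Orosirian.
Span = 2050 − 358.9 = 1691.1 Myr.
Durations: Devonian 60.3, Stenian 200, Cryogenian 85, Cambrian 53.4, Orosirian 250 → longest is Orosirian (250 Myr).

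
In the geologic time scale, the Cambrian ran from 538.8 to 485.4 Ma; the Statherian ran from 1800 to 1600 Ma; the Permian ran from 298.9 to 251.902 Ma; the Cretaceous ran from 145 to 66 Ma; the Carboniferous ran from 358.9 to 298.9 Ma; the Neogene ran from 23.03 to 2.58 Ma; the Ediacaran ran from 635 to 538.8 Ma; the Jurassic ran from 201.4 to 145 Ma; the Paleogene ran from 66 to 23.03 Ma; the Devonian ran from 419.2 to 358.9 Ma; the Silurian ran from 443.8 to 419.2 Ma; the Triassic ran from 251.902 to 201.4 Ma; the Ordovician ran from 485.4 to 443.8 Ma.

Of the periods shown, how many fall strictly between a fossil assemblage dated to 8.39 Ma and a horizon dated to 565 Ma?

565 Ma sits inside the Ediacaran (635–538.8) and 8.39 Ma inside the Neogene (23.03–2.58); neither of those is wholly between the two dates.
The listed periods lying completely between them are Cambrian, Ordovician, Silurian, Devonian, Carboniferous, Permian, Triassic, Jurassic, Cretaceous, Paleogene — 10 in all.

10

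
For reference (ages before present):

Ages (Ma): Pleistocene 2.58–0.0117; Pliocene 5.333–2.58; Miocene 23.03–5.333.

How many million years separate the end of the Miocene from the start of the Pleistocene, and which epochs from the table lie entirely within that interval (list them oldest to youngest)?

End of Miocene = 5.333 Ma; start of Pleistocene = 2.58 Ma.
Gap = 5.333 − 2.58 = 2.753 Myr.
Epochs wholly inside 5.333–2.58 Ma: Pliocene (5.333–2.58).

2.753 million years; Pliocene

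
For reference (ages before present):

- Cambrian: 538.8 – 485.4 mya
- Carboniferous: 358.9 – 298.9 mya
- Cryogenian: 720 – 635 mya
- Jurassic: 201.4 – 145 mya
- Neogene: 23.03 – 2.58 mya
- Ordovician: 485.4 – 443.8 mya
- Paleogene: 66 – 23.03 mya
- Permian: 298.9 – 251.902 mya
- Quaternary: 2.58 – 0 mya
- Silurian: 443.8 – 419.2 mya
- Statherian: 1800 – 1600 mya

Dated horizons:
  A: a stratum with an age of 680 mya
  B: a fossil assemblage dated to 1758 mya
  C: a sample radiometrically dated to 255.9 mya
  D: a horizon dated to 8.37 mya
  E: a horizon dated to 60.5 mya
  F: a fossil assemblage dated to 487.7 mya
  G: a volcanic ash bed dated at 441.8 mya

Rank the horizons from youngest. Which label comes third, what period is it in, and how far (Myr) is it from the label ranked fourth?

C, in the Permian; 185.9 million years to G

Sorted youngest-first by Ma: D (8.37), E (60.5), C (255.9), G (441.8), F (487.7), A (680), B (1758).
The third youngest is C at 255.9 Ma, which lies in 298.9–251.902 Ma: the Permian.
The fourth youngest is G at 441.8 Ma; separation = |255.9 − 441.8| = 185.9 Myr.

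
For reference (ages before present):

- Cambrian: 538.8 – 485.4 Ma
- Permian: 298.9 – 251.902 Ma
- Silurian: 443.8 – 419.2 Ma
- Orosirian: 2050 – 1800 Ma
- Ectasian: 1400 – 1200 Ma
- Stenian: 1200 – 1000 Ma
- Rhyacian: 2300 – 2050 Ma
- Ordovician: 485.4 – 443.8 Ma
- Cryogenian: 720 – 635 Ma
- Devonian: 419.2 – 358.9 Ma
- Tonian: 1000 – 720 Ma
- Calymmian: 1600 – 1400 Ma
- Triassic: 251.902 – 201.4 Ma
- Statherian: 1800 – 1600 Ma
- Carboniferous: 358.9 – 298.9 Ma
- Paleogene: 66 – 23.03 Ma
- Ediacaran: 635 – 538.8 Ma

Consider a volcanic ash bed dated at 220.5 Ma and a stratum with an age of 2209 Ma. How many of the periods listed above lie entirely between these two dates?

2209 Ma sits inside the Rhyacian (2300–2050) and 220.5 Ma inside the Triassic (251.902–201.4); neither of those is wholly between the two dates.
The listed periods lying completely between them are Orosirian, Statherian, Calymmian, Ectasian, Stenian, Tonian, Cryogenian, Ediacaran, Cambrian, Ordovician, Silurian, Devonian, Carboniferous, Permian — 14 in all.

14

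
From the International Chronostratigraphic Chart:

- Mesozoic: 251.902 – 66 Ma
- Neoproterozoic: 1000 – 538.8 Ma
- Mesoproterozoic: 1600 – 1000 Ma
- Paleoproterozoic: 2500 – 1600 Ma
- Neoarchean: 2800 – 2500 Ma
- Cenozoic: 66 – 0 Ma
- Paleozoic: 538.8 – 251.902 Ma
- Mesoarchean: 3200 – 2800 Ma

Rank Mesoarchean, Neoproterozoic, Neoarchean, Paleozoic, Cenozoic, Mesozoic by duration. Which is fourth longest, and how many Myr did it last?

Paleozoic, 286.898 million years

Start − end for each: Mesoarchean 3200 − 2800 = 400; Neoproterozoic 1000 − 538.8 = 461.2; Neoarchean 2800 − 2500 = 300; Paleozoic 538.8 − 251.902 = 286.898; Cenozoic 66 − 0 = 66; Mesozoic 251.902 − 66 = 185.902.
Ranking these from longest: Neoproterozoic > Mesoarchean > Neoarchean > Paleozoic > Mesozoic > Cenozoic.
Position 4 in that ranking is Paleozoic, which lasted 286.898 Myr.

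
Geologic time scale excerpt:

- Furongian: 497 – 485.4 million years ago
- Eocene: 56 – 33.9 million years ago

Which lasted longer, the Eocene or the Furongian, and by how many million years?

Eocene: 56 − 33.9 = 22.1 Myr.
Furongian: 497 − 485.4 = 11.6 Myr.
Difference: 22.1 − 11.6 = 10.5 Myr, so the Eocene was longer.

Eocene, by 10.5 million years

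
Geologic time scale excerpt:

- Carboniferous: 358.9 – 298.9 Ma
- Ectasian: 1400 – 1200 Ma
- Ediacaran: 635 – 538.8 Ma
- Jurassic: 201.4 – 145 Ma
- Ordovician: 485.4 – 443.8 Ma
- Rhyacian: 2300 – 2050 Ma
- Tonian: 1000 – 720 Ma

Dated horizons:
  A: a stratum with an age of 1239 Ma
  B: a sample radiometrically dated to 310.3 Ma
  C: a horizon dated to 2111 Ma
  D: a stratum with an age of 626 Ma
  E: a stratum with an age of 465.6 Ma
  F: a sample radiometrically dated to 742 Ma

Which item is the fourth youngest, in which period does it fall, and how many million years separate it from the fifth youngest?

F, in the Tonian; 497 million years to A

Smaller Ma means younger, so youngest first: B 310.3 < E 465.6 < D 626 < F 742 < A 1239 < C 2111.
Counting 4 along gives F (742 Ma); the excerpt puts that inside the Tonian, 1000–720 Ma.
Next in line is A (1239 Ma), and 1239 − 742 = 497 Myr.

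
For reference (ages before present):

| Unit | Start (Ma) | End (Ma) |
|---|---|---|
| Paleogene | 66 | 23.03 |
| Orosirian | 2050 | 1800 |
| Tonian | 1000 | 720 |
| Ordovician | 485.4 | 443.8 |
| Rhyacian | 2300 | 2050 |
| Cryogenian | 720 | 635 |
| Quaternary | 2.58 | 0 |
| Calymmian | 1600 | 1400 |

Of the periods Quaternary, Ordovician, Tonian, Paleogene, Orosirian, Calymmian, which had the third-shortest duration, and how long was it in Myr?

Paleogene, 42.97 million years

Start − end for each: Quaternary 2.58 − 0 = 2.58; Ordovician 485.4 − 443.8 = 41.6; Tonian 1000 − 720 = 280; Paleogene 66 − 23.03 = 42.97; Orosirian 2050 − 1800 = 250; Calymmian 1600 − 1400 = 200.
Ranking these from shortest: Quaternary < Ordovician < Paleogene < Calymmian < Orosirian < Tonian.
Position 3 in that ranking is Paleogene, which lasted 42.97 Myr.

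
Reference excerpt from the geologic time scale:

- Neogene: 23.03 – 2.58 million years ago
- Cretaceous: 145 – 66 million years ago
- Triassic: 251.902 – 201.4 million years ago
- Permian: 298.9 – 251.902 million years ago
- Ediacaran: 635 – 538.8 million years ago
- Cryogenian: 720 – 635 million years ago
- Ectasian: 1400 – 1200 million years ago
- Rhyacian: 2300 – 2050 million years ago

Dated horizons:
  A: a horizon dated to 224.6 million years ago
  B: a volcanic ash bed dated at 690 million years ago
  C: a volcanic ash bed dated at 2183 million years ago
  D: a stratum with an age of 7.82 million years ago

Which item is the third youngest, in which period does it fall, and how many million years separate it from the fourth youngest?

B, in the Cryogenian; 1493 million years to C

Smaller Ma means younger, so youngest first: D 7.82 < A 224.6 < B 690 < C 2183.
Counting 3 along gives B (690 Ma); the excerpt puts that inside the Cryogenian, 720–635 Ma.
Next in line is C (2183 Ma), and 2183 − 690 = 1493 Myr.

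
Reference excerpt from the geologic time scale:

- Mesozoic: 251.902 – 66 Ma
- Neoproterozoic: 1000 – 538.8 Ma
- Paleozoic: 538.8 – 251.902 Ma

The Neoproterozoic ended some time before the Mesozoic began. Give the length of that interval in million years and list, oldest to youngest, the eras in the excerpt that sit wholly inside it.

286.898 million years; Paleozoic

The Neoproterozoic closes at 538.8 Ma and the Mesozoic opens at 251.902 Ma, so the interval is 538.8 − 251.902 = 286.898 Myr.
An era fits inside if it starts at or after 538.8 Ma and ends at or before 251.902 Ma; oldest first that gives Paleozoic.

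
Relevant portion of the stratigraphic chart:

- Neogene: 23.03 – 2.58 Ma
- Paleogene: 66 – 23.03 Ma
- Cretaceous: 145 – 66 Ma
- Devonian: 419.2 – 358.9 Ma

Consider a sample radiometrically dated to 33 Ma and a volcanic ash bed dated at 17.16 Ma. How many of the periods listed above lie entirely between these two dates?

0

The older date is 33 Ma and the younger is 17.16 Ma.
No period both begins after 33 Ma and ends before 17.16 Ma, so the count is 0.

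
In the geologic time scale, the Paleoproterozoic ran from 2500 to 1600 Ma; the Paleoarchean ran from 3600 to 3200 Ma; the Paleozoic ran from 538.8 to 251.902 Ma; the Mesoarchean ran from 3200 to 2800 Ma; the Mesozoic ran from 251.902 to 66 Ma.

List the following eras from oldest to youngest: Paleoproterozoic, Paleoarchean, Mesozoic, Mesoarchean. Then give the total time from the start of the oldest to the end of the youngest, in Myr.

From the excerpt: Paleoproterozoic 2500–1600; Paleoarchean 3600–3200; Mesozoic 251.902–66; Mesoarchean 3200–2800 (Ma).
Larger Ma is earlier, so the oldest is Paleoarchean and the youngest is Mesozoic; oldest to youngest: Paleoarchean, Mesoarchean, Paleoproterozoic, Mesozoic.
Oldest start 3600 minus youngest end 66 gives 3534 Myr overall.

Paleoarchean → Mesoarchean → Paleoproterozoic → Mesozoic; total span 3534 Myr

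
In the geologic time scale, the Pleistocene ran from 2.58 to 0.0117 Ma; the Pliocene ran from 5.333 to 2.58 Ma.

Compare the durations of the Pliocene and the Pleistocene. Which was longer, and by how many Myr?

Pliocene, by 0.1847 million years

Pliocene: 5.333 − 2.58 = 2.753 Myr.
Pleistocene: 2.58 − 0.0117 = 2.5683 Myr.
Difference: 2.753 − 2.5683 = 0.1847 Myr, so the Pliocene was longer.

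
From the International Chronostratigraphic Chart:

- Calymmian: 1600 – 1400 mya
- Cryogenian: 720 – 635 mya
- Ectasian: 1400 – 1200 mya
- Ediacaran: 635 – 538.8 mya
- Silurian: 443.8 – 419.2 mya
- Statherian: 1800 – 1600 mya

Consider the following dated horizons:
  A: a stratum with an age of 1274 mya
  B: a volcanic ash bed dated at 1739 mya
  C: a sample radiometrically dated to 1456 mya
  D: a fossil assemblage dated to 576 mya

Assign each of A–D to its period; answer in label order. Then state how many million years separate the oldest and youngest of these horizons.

A — Ectasian; B — Statherian; C — Calymmian; D — Ediacaran; span 1163 million years

A: 1274 Ma lies in 1400–1200 Ma, so Ectasian.
B: 1739 Ma lies in 1800–1600 Ma, so Statherian.
C: 1456 Ma lies in 1600–1400 Ma, so Calymmian.
D: 576 Ma lies in 635–538.8 Ma, so Ediacaran.
Oldest = 1739 Ma, youngest = 576 Ma → span 1163 Myr.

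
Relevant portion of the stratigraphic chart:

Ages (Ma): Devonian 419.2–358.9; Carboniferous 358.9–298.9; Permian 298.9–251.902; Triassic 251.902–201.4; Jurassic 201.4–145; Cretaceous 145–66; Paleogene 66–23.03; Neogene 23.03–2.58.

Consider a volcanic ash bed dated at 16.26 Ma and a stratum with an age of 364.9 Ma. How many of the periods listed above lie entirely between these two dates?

The older date is 364.9 Ma and the younger is 16.26 Ma.
Periods with start < 364.9 and end > 16.26 Ma: Carboniferous (358.9–298.9), Permian (298.9–251.902), Triassic (251.902–201.4), Jurassic (201.4–145), Cretaceous (145–66), Paleogene (66–23.03).
That is 6 complete periods.

6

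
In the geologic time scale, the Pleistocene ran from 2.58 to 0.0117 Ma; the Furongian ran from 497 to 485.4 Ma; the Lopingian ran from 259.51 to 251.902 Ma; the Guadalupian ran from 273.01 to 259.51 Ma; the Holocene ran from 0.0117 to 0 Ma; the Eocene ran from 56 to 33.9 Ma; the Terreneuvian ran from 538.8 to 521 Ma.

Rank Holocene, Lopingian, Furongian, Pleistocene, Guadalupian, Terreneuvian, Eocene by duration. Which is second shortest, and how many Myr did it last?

Pleistocene, 2.5683 million years

Durations: Holocene 0.0117; Lopingian 7.608; Furongian 11.6; Pleistocene 2.5683; Guadalupian 13.5; Terreneuvian 17.8; Eocene 22.1 Myr.
Sorted shortest-first: Holocene (0.0117), Pleistocene (2.5683), Lopingian (7.608), Furongian (11.6), Guadalupian (13.5), Terreneuvian (17.8), Eocene (22.1).
The second shortest is Pleistocene at 2.5683 Myr.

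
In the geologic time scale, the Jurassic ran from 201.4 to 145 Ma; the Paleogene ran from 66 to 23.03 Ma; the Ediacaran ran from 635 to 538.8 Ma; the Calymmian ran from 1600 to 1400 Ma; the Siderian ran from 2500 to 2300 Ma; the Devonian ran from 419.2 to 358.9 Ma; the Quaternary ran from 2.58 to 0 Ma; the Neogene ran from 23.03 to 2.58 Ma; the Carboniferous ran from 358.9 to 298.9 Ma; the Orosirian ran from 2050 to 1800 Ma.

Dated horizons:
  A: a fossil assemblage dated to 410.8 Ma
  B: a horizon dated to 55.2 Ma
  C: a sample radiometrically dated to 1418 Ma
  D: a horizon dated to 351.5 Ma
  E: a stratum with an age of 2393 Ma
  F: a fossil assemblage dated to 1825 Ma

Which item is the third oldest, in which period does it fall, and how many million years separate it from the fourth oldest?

C, in the Calymmian; 1007.2 million years to A

Larger Ma means older, so oldest first: E 2393 > F 1825 > C 1418 > A 410.8 > D 351.5 > B 55.2.
Counting 3 along gives C (1418 Ma); the excerpt puts that inside the Calymmian, 1600–1400 Ma.
Next in line is A (410.8 Ma), and 1418 − 410.8 = 1007.2 Myr.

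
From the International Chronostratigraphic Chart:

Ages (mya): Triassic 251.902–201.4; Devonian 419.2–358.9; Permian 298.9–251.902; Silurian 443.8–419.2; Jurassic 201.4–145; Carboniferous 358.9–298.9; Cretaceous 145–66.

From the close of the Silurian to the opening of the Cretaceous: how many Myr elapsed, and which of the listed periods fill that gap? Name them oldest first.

274.2 million years; Devonian, Carboniferous, Permian, Triassic, Jurassic

End of Silurian = 419.2 Ma; start of Cretaceous = 145 Ma.
Gap = 419.2 − 145 = 274.2 Myr.
Periods wholly inside 419.2–145 Ma: Devonian (419.2–358.9), Carboniferous (358.9–298.9), Permian (298.9–251.902), Triassic (251.902–201.4), Jurassic (201.4–145).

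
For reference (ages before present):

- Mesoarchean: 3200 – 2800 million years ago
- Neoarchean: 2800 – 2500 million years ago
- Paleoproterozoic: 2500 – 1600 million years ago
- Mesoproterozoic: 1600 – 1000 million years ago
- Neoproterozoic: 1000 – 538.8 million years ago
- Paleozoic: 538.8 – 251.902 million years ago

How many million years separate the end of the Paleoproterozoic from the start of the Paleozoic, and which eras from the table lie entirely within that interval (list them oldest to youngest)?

1061.2 million years; Mesoproterozoic, Neoproterozoic

End of Paleoproterozoic = 1600 Ma; start of Paleozoic = 538.8 Ma.
Gap = 1600 − 538.8 = 1061.2 Myr.
Eras wholly inside 1600–538.8 Ma: Mesoproterozoic (1600–1000), Neoproterozoic (1000–538.8).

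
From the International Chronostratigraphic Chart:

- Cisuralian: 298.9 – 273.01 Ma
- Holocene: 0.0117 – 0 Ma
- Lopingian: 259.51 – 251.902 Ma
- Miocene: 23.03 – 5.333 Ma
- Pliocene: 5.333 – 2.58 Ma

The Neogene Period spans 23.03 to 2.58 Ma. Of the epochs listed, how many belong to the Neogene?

2

Epochs inside 23.03–2.58 Ma: Miocene, Pliocene — 2 in total.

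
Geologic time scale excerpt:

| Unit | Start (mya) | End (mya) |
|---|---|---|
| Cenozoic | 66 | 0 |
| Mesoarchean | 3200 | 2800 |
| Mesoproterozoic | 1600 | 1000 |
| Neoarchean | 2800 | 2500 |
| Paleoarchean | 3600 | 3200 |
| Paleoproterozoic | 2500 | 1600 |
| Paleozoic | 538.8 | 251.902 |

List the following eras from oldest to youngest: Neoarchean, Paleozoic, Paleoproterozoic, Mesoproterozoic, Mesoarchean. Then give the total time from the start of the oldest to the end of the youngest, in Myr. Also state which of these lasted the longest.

From the excerpt: Neoarchean 2800–2500; Paleozoic 538.8–251.902; Paleoproterozoic 2500–1600; Mesoproterozoic 1600–1000; Mesoarchean 3200–2800 (Ma).
Larger Ma is earlier, so the oldest is Mesoarchean and the youngest is Paleozoic; oldest to youngest: Mesoarchean, Neoarchean, Paleoproterozoic, Mesoproterozoic, Paleozoic.
Oldest start 3200 minus youngest end 251.902 gives 2948.098 Myr overall.
Individual lengths (start − end): Neoarchean 300; Mesoarchean 400; Paleoproterozoic 900; Paleozoic 286.898; Mesoproterozoic 600. The largest is Paleoproterozoic at 900 Myr.

Mesoarchean → Neoarchean → Paleoproterozoic → Mesoproterozoic → Paleozoic; total span 2948.098 Myr; longest is Paleoproterozoic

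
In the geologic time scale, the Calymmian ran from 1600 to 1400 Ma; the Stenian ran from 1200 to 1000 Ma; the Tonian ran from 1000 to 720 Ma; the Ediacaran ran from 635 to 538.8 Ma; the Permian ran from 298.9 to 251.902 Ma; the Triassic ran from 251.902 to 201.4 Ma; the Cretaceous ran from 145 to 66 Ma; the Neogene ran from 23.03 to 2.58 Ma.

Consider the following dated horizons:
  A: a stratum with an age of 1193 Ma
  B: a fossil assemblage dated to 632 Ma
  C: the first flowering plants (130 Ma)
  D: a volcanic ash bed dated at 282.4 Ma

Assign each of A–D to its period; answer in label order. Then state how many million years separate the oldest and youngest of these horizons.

A — Stenian; B — Ediacaran; C — Cretaceous; D — Permian; span 1063 million years

A: 1193 Ma lies in 1200–1000 Ma, so Stenian.
B: 632 Ma lies in 635–538.8 Ma, so Ediacaran.
C: 130 Ma lies in 145–66 Ma, so Cretaceous.
D: 282.4 Ma lies in 298.9–251.902 Ma, so Permian.
Oldest = 1193 Ma, youngest = 130 Ma → span 1063 Myr.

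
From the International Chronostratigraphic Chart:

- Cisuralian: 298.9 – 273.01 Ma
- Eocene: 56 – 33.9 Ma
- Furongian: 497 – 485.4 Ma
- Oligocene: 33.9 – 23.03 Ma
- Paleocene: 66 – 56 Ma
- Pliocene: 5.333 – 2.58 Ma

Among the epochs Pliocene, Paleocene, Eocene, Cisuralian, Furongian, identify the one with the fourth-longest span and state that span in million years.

Paleocene, 10 million years

Durations: Pliocene 2.753; Paleocene 10; Eocene 22.1; Cisuralian 25.89; Furongian 11.6 Myr.
Sorted longest-first: Cisuralian (25.89), Eocene (22.1), Furongian (11.6), Paleocene (10), Pliocene (2.753).
The fourth longest is Paleocene at 10 Myr.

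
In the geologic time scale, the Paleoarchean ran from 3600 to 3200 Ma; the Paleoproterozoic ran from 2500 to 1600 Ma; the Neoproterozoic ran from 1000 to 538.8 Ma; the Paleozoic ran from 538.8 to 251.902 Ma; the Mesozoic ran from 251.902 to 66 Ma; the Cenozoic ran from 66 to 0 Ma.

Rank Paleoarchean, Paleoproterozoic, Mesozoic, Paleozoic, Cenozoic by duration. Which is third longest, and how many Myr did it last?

Paleozoic, 286.898 million years

Durations: Paleoarchean 400; Paleoproterozoic 900; Mesozoic 185.902; Paleozoic 286.898; Cenozoic 66 Myr.
Sorted longest-first: Paleoproterozoic (900), Paleoarchean (400), Paleozoic (286.898), Mesozoic (185.902), Cenozoic (66).
The third longest is Paleozoic at 286.898 Myr.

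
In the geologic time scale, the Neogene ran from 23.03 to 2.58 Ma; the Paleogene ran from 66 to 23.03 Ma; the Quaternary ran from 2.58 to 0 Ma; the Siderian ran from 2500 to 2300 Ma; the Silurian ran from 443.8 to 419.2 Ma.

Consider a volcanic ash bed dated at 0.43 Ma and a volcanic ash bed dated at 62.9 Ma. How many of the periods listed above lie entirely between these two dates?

The older date is 62.9 Ma and the younger is 0.43 Ma.
Periods with start < 62.9 and end > 0.43 Ma: Neogene (23.03–2.58).
That is 1 complete period.

1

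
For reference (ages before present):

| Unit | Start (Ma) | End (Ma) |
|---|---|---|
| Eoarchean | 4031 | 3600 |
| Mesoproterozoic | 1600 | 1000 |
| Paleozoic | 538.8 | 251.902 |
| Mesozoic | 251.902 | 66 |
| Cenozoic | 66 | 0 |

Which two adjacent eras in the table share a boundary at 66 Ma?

Mesozoic and Cenozoic

The Mesozoic ends at 66 Ma and the Cenozoic begins at 66 Ma, so they share that boundary.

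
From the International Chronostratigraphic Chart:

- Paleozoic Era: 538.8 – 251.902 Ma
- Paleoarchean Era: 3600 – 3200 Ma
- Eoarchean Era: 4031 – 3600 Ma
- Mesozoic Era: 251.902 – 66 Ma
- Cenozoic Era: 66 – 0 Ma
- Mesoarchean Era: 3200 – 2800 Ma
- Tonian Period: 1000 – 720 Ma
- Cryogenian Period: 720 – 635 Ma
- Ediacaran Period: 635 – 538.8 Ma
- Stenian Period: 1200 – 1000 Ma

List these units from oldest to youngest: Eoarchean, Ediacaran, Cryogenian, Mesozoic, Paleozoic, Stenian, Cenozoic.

Eoarchean, then Stenian, then Cryogenian, then Ediacaran, then Paleozoic, then Mesozoic, then Cenozoic

Sorting by start age (descending Ma, since larger Ma = older): Eoarchean start 4031, Stenian start 1200, Cryogenian start 720, Ediacaran start 635, Paleozoic start 538.8, Mesozoic start 251.902, Cenozoic start 66.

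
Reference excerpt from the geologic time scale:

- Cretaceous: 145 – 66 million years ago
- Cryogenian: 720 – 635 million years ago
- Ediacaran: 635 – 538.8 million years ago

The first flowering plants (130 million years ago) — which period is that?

130 Ma lies between 145 and 66 Ma, so it falls in the Cretaceous.

Cretaceous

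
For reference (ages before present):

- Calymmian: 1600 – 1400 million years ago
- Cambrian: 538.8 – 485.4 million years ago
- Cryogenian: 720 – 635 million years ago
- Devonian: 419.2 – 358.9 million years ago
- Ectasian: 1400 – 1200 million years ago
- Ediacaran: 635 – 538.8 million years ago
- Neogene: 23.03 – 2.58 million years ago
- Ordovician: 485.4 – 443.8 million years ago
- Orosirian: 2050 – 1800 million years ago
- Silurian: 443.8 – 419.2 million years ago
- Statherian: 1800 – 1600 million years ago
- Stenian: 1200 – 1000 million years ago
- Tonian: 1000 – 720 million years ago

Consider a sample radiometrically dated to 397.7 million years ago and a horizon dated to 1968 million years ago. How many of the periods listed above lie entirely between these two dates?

The older date is 1968 Ma and the younger is 397.7 Ma.
Periods with start < 1968 and end > 397.7 Ma: Statherian (1800–1600), Calymmian (1600–1400), Ectasian (1400–1200), Stenian (1200–1000), Tonian (1000–720), Cryogenian (720–635), Ediacaran (635–538.8), Cambrian (538.8–485.4), Ordovician (485.4–443.8), Silurian (443.8–419.2).
That is 10 complete periods.

10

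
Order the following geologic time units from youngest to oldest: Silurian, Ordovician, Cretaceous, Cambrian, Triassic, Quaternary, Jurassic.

Era membership (oldest first within each) — Paleozoic: Cambrian, Ordovician, Silurian; Mesozoic: Triassic, Jurassic, Cretaceous; Cenozoic: Quaternary. Paleozoic precedes Mesozoic, which precedes Cenozoic. Concatenating the groups in that era order and then reversing gives youngest to oldest.

Quaternary, then Cretaceous, then Jurassic, then Triassic, then Silurian, then Ordovician, then Cambrian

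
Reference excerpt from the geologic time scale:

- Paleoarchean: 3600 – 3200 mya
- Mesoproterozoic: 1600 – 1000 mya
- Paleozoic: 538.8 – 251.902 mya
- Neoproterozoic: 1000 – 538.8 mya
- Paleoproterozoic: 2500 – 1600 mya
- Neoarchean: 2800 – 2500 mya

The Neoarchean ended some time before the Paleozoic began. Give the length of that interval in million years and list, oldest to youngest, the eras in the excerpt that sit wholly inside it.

1961.2 million years; Paleoproterozoic, Mesoproterozoic, Neoproterozoic

End of Neoarchean = 2500 Ma; start of Paleozoic = 538.8 Ma.
Gap = 2500 − 538.8 = 1961.2 Myr.
Eras wholly inside 2500–538.8 Ma: Paleoproterozoic (2500–1600), Mesoproterozoic (1600–1000), Neoproterozoic (1000–538.8).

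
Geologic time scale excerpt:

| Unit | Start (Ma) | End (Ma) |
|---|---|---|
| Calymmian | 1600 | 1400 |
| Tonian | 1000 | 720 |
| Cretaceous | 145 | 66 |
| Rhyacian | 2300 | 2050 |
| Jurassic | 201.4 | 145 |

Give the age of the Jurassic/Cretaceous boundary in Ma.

The Jurassic ends and the Cretaceous begins at 145 Ma.

145 Ma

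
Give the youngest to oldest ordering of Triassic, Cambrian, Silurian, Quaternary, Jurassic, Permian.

Quaternary, Jurassic, Triassic, Permian, Silurian, Cambrian

Group by era (each group listed oldest first) — Paleozoic: Cambrian, Silurian, Permian; Mesozoic: Triassic, Jurassic; Cenozoic: Quaternary. The eras run Paleozoic → Mesozoic → Cenozoic. Concatenating the groups in that era order and then reversing gives youngest to oldest.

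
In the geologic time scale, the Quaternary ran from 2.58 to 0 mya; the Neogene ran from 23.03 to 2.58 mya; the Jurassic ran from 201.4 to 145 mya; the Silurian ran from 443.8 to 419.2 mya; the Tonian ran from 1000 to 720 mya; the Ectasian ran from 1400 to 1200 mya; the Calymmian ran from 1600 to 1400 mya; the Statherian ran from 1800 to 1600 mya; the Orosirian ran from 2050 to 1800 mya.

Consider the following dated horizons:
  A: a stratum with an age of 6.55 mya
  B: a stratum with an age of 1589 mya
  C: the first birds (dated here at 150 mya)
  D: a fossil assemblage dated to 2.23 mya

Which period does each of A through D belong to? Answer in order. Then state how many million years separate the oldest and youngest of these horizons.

A — Neogene; B — Calymmian; C — Jurassic; D — Quaternary; span 1586.77 million years

A: 6.55 Ma lies in 23.03–2.58 Ma, so Neogene.
B: 1589 Ma lies in 1600–1400 Ma, so Calymmian.
C: 150 Ma lies in 201.4–145 Ma, so Jurassic.
D: 2.23 Ma lies in 2.58–0 Ma, so Quaternary.
Oldest = 1589 Ma, youngest = 2.23 Ma → span 1586.77 Myr.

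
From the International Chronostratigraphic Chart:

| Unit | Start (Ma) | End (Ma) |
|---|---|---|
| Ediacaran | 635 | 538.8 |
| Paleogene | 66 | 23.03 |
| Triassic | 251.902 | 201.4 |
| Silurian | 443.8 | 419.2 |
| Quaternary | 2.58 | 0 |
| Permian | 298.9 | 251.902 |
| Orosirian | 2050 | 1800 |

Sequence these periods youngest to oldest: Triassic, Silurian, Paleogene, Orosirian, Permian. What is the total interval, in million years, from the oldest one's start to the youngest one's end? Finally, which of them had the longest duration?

Paleogene, Triassic, Permian, Silurian, Orosirian; total span 2026.97 Myr; longest is Orosirian

Start ages (Ma): Orosirian 2050, Silurian 443.8, Permian 298.9, Triassic 251.902, Paleogene 66.
Ordered youngest to oldest: Paleogene, Triassic, Permian, Silurian, Orosirian.
Span = 2050 − 23.03 = 2026.97 Myr.
Durations: Orosirian 250, Permian 46.998, Silurian 24.6, Paleogene 42.97, Triassic 50.502 → longest is Orosirian (250 Myr).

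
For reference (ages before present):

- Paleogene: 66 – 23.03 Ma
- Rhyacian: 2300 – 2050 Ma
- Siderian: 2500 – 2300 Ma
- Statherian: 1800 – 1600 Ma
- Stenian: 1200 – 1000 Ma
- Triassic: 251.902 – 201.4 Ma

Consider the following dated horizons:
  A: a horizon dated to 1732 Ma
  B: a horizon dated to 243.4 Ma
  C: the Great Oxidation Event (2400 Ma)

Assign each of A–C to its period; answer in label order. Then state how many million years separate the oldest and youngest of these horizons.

Match each age against the start–end ranges in the excerpt: A = 1732 Ma → Statherian (1800–1600); B = 243.4 Ma → Triassic (251.902–201.4); C = 2400 Ma → Siderian (2500–2300).
The largest age is 2400 Ma and the smallest is 243.4 Ma; their difference is 2156.6 Myr.

A — Statherian; B — Triassic; C — Siderian; span 2156.6 million years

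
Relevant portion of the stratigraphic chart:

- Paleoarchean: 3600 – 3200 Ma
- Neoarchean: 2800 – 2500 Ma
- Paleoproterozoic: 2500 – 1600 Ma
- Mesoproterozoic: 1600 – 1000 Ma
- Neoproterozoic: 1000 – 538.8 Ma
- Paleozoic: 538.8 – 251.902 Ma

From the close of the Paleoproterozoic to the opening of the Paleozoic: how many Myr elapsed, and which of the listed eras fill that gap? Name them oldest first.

The Paleoproterozoic closes at 1600 Ma and the Paleozoic opens at 538.8 Ma, so the interval is 1600 − 538.8 = 1061.2 Myr.
An era fits inside if it starts at or after 1600 Ma and ends at or before 538.8 Ma; oldest first that gives Mesoproterozoic, Neoproterozoic.

1061.2 million years; Mesoproterozoic, Neoproterozoic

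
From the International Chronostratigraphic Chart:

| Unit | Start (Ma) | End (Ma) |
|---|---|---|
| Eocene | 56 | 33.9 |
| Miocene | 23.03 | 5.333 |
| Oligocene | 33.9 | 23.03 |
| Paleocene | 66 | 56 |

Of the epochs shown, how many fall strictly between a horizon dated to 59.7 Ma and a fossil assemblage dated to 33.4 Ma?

59.7 Ma sits inside the Paleocene (66–56) and 33.4 Ma inside the Oligocene (33.9–23.03); neither of those is wholly between the two dates.
The listed epochs lying completely between them are Eocene — 1 in all.

1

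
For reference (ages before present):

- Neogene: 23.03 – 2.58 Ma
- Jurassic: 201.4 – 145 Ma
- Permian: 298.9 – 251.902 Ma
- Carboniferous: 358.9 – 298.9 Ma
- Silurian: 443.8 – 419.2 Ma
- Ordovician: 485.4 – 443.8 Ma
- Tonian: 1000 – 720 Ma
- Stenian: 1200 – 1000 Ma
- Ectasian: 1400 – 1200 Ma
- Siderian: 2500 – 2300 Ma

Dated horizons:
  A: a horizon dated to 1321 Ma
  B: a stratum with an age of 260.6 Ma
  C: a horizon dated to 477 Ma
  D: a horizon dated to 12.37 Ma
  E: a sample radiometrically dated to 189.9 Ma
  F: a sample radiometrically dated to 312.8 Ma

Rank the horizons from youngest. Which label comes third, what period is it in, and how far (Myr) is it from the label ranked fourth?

B, in the Permian; 52.2 million years to F

Smaller Ma means younger, so youngest first: D 12.37 < E 189.9 < B 260.6 < F 312.8 < C 477 < A 1321.
Counting 3 along gives B (260.6 Ma); the excerpt puts that inside the Permian, 298.9–251.902 Ma.
Next in line is F (312.8 Ma), and 312.8 − 260.6 = 52.2 Myr.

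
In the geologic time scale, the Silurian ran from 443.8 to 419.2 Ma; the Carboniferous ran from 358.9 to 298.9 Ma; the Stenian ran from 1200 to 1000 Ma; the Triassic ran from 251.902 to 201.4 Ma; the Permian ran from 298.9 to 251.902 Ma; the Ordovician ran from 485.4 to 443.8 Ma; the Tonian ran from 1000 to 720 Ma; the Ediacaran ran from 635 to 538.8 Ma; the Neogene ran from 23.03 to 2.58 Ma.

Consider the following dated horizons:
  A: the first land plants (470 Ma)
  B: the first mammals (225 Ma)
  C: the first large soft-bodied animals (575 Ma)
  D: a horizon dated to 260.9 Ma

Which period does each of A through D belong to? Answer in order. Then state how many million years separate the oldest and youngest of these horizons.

A: 470 Ma lies in 485.4–443.8 Ma, so Ordovician.
B: 225 Ma lies in 251.902–201.4 Ma, so Triassic.
C: 575 Ma lies in 635–538.8 Ma, so Ediacaran.
D: 260.9 Ma lies in 298.9–251.902 Ma, so Permian.
Oldest = 575 Ma, youngest = 225 Ma → span 350 Myr.

A — Ordovician; B — Triassic; C — Ediacaran; D — Permian; span 350 million years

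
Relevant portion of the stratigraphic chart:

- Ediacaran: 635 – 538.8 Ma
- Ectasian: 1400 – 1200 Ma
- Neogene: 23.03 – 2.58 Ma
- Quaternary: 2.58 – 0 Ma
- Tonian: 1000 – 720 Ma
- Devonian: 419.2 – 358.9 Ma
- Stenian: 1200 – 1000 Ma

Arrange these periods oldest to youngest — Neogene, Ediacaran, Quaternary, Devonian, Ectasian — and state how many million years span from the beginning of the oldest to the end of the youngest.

Ectasian → Ediacaran → Devonian → Neogene → Quaternary; total span 1400 Myr

Start ages (Ma): Ectasian 1400, Ediacaran 635, Devonian 419.2, Neogene 23.03, Quaternary 2.58.
Ordered oldest to youngest: Ectasian, Ediacaran, Devonian, Neogene, Quaternary.
Span = 1400 − 0 = 1400 Myr.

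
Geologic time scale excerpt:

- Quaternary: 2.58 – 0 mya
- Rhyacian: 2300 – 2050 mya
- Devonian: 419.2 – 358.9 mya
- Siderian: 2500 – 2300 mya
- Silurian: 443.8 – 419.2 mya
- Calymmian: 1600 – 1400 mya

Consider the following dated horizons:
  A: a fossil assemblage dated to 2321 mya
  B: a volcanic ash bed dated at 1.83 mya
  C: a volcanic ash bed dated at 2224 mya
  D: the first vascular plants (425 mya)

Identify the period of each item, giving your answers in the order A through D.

A — Siderian; B — Quaternary; C — Rhyacian; D — Silurian

Match each age against the start–end ranges in the excerpt: A = 2321 Ma → Siderian (2500–2300); B = 1.83 Ma → Quaternary (2.58–0); C = 2224 Ma → Rhyacian (2300–2050); D = 425 Ma → Silurian (443.8–419.2).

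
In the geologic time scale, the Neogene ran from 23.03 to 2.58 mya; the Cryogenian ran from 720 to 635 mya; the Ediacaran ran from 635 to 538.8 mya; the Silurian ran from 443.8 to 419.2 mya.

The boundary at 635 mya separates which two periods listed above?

The Cryogenian ends at 635 mya and the Ediacaran begins at 635 mya, so they share that boundary.

Cryogenian and Ediacaran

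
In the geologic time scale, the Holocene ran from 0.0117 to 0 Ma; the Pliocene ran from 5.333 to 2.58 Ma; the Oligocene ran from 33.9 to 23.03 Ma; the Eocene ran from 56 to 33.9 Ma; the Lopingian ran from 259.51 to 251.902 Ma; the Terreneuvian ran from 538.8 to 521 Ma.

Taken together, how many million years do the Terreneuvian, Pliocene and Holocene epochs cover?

20.5647 million years

Duration is start − end for each: (538.8 − 521) + (5.333 − 2.58) + (0.0117 − 0).
That is 17.8 + 2.753 + 0.0117, which totals 20.5647 million years.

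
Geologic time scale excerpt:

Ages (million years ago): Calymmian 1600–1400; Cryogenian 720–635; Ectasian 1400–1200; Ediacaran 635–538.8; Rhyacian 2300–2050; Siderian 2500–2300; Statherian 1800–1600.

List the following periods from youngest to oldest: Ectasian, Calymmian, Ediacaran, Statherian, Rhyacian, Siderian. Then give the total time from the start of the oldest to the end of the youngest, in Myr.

From the excerpt: Ectasian 1400–1200; Calymmian 1600–1400; Ediacaran 635–538.8; Statherian 1800–1600; Rhyacian 2300–2050; Siderian 2500–2300 (Ma).
Larger Ma is earlier, so the oldest is Siderian and the youngest is Ediacaran; youngest to oldest: Ediacaran, Ectasian, Calymmian, Statherian, Rhyacian, Siderian.
Oldest start 2500 minus youngest end 538.8 gives 1961.2 Myr overall.

Ediacaran → Ectasian → Calymmian → Statherian → Rhyacian → Siderian; total span 1961.2 Myr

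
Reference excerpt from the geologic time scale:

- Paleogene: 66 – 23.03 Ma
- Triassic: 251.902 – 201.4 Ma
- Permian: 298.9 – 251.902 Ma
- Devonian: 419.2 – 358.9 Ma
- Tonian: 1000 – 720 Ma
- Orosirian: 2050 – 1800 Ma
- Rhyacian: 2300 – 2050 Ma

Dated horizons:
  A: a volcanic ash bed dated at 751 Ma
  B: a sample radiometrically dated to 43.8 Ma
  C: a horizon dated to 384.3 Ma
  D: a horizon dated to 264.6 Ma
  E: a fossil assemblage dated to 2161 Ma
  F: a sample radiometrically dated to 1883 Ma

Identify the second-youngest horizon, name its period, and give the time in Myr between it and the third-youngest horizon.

Smaller Ma means younger, so youngest first: B 43.8 < D 264.6 < C 384.3 < A 751 < F 1883 < E 2161.
Counting 2 along gives D (264.6 Ma); the excerpt puts that inside the Permian, 298.9–251.902 Ma.
Next in line is C (384.3 Ma), and 384.3 − 264.6 = 119.7 Myr.

D, in the Permian; 119.7 million years to C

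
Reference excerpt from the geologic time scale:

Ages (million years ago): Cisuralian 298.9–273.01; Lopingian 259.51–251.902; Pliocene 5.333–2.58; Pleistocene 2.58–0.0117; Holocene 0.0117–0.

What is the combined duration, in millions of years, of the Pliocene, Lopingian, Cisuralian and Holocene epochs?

Each duration: Pliocene = 2.753; Lopingian = 7.608; Cisuralian = 25.89; Holocene = 0.0117.
Sum: 2.753 + 7.608 + 25.89 + 0.0117 = 36.2627 Myr.

36.2627 million years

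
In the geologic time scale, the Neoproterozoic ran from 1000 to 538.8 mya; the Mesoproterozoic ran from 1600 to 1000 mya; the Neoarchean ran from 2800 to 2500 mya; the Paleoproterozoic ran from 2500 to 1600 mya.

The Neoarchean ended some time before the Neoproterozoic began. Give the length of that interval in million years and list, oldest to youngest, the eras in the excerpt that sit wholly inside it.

The Neoarchean closes at 2500 Ma and the Neoproterozoic opens at 1000 Ma, so the interval is 2500 − 1000 = 1500 Myr.
An era fits inside if it starts at or after 2500 Ma and ends at or before 1000 Ma; oldest first that gives Paleoproterozoic, Mesoproterozoic.

1500 million years; Paleoproterozoic, Mesoproterozoic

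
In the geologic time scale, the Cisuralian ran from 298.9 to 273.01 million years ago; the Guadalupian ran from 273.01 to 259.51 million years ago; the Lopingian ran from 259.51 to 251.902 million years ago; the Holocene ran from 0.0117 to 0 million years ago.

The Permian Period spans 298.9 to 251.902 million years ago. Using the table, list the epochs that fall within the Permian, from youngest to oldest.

Epochs with both bounds inside 298.9–251.902 Ma: Lopingian (259.51–251.902), Guadalupian (273.01–259.51), Cisuralian (298.9–273.01).

Lopingian, Guadalupian, Cisuralian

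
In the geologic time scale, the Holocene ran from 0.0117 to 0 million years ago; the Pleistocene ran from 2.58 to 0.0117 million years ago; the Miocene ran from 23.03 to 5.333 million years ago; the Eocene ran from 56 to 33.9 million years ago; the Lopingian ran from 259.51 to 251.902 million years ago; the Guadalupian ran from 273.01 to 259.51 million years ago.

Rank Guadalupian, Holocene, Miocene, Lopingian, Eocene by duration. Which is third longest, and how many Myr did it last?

Guadalupian, 13.5 million years

Durations: Guadalupian 13.5; Holocene 0.0117; Miocene 17.697; Lopingian 7.608; Eocene 22.1 Myr.
Sorted longest-first: Eocene (22.1), Miocene (17.697), Guadalupian (13.5), Lopingian (7.608), Holocene (0.0117).
The third longest is Guadalupian at 13.5 Myr.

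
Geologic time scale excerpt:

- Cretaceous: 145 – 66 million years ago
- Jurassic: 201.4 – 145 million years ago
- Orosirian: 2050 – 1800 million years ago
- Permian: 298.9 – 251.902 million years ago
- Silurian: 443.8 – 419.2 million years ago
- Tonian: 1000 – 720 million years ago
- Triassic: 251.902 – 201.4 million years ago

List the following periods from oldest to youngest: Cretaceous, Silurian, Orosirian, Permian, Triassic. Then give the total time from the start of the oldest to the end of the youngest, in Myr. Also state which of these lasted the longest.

From the excerpt: Cretaceous 145–66; Silurian 443.8–419.2; Orosirian 2050–1800; Permian 298.9–251.902; Triassic 251.902–201.4 (Ma).
Larger Ma is earlier, so the oldest is Orosirian and the youngest is Cretaceous; oldest to youngest: Orosirian, Silurian, Permian, Triassic, Cretaceous.
Oldest start 2050 minus youngest end 66 gives 1984 Myr overall.
Individual lengths (start − end): Cretaceous 79; Triassic 50.502; Permian 46.998; Silurian 24.6; Orosirian 250. The largest is Orosirian at 250 Myr.

Orosirian → Silurian → Permian → Triassic → Cretaceous; total span 1984 Myr; longest is Orosirian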